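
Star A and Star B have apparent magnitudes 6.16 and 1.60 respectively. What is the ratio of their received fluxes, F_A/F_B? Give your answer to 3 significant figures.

Magnitude difference = 4.56
Flux ratio = 10^(−0.4 Δm) = 10^(−0.4 × 4.56) = 10^-1.824 = 0.01500

F_A/F_B ≈ 0.0150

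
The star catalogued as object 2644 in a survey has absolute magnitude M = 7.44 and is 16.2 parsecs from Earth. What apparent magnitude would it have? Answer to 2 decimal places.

m = M + 5 log₁₀ d − 5 = 7.44 + 5·1.2095 − 5 = 8.488

m ≈ 8.49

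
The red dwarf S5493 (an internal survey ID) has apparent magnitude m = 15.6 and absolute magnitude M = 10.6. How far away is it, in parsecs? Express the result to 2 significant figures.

d ≈ 100 pc

Distance modulus: m − M = 15.6 − (10.6) = 5.000
m − M = 5 log₁₀ d − 5
log₁₀ d = (m − M)/5 + 1 = 2.0000
d = 10^2.0000 = 100.0 pc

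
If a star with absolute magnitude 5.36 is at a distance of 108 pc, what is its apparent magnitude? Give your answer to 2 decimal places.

m ≈ 10.53

m = M + 5 log₁₀ d − 5 = 5.36 + 5·2.0334 − 5 = 10.527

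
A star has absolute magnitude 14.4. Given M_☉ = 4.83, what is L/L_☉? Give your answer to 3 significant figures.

L/L_☉ ≈ 1.49×10^-4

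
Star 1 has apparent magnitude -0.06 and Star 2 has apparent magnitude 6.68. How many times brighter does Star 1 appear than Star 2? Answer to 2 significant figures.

Magnitude difference = -6.74
Flux ratio = 10^(−0.4 Δm) = 10^(−0.4 × -6.74) = 10^2.696 = 496.6

500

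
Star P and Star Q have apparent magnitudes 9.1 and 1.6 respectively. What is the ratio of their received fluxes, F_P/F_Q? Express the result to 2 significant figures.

Δm = 9.1 − (1.6) = 7.5
Flux ratio = 10^(−0.4 Δm) = 10^(−0.4 × 7.5) = 10^-3.000 = 1.000×10^-3

F_P/F_Q ≈ 1.0×10^-3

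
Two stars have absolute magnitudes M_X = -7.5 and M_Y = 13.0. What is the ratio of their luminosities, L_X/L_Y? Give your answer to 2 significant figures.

L_X/L_Y ≈ 1.6×10^8

ΔM = M_X − M_Y = -20.5
L_X/L_Y = 10^(−0.4 ΔM) = 10^8.200 = 1.585×10^8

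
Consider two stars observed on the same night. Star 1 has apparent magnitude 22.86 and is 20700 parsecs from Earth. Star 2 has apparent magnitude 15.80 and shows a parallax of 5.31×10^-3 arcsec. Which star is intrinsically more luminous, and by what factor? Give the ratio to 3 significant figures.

Star 1 is more luminous, by a factor of 18.1.

Star 1: M = m − 5 log₁₀ d + 5 = 22.86 − 5·4.3160 + 5 = 6.280
Star 2: d = 1/p = 1/5.31×10^-3″ = 188.3 pc
Star 2: M = m − 5 log₁₀ d + 5 = 15.80 − 5·2.2749 + 5 = 9.425
ΔM = M_1 − M_2 = 6.280 − (9.425) = -3.145; smaller M is more luminous → Star 1.
L ratio = 10^(0.4 |ΔM|) = 10^1.258 = 18.12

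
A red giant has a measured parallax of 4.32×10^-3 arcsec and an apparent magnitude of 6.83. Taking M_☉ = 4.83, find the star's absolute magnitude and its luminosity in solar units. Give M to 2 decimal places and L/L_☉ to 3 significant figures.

d = 1/p = 1/4.32×10^-3″ = 231.5 pc
M = m − 5 log₁₀ d + 5 = 6.83 − 5·2.3645 + 5 = 0.007
M − M_☉ = 0.007 − 4.83 = -4.823
L/L_☉ = 10^(−0.4 × -4.823) = 84.92

M ≈ 0.01; L/L_☉ ≈ 84.9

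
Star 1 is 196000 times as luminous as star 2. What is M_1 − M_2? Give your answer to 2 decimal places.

M_1 − M_2 ≈ -13.23

Pogson: ΔM = −2.5 log₁₀(ratio) = −2.5 log₁₀(196000) = −2.5 × 5.2923 = -13.231
Star 1 is brighter, so it has the smaller magnitude: the difference is negative.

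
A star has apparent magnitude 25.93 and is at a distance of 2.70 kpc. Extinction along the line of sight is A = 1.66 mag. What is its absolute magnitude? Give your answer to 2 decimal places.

M ≈ 12.11

d = 2.70 kpc = 2700 pc
5 log₁₀(d/10 pc) = 5 log₁₀(2700) − 5 = 12.157
M = m − 5 log₁₀(d/10) − A = 25.93 − 12.157 − 1.66 = 12.113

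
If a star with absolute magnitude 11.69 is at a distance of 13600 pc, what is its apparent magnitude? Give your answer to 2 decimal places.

m ≈ 27.36

m = M + 5 log₁₀ d − 5 = 11.69 + 5·4.1335 − 5 = 27.358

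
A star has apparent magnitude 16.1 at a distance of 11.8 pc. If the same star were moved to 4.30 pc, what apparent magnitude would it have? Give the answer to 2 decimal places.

m ≈ 13.91

Flux ∝ 1/d², so Δm = 5 log₁₀(d₂/d₁) = 5 log₁₀(4.30/11.8) = -2.192
m₂ = m₁ + Δm = 16.1 + (-2.192) = 13.908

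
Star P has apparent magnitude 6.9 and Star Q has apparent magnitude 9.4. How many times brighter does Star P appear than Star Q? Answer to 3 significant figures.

Magnitude difference = -2.5
Flux ratio = 10^(−0.4 Δm) = 10^(−0.4 × -2.5) = 10^1.000 = 10.00

10.0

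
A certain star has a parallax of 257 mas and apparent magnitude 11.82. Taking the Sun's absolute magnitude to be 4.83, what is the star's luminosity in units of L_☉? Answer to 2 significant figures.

d = 1/p = 1000/257 mas = 3.891 pc
M = m − 5 log₁₀ d + 5 = 11.82 − 5·0.5901 + 5 = 13.870
M − M_☉ = 13.870 − 4.83 = 9.040
L/L_☉ = 10^(−0.4 × 9.040) = 2.422×10^-4

L/L_☉ ≈ 2.4×10^-4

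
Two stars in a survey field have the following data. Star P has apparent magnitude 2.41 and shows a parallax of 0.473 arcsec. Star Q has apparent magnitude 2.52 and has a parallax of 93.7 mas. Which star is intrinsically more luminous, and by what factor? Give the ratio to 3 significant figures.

Star Q is more luminous, by a factor of 23.0.

Star P: d = 1/p = 1/0.473″ = 2.114 pc
Star P: M = m − 5 log₁₀ d + 5 = 2.41 − 5·0.3251 + 5 = 5.784
Star Q: p = 93.7 mas = 0.0937″ → d = 1/p = 10.67 pc
Star Q: M = m − 5 log₁₀ d + 5 = 2.52 − 5·1.0283 + 5 = 2.379
ΔM = M_P − M_Q = 5.784 − (2.379) = 3.406; smaller M is more luminous → Star Q.
L ratio = 10^(0.4 |ΔM|) = 10^1.362 = 23.03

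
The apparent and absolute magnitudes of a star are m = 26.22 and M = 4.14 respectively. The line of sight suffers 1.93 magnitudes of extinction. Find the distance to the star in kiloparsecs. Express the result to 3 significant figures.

d ≈ 107 kpc

m − M = 5 log₁₀(d/10 pc) + A  ⇒  26.22 − (4.14) − 1.93 = 5 log₁₀(d/10)
20.150 = 5 log₁₀(d/10)
log₁₀ d = (m − M − A)/5 + 1 = 5.0300
d = 10^5.0300 = 107200 pc
= 107.2 kpc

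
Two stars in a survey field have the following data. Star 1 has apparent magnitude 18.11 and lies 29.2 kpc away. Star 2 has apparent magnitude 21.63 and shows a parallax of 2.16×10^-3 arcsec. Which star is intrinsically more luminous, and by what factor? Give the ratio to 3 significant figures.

Star 1 is more luminous, by a factor of 102000.

Star 1: d = 29.2 kpc = 29200 pc
Star 1: M = m − 5 log₁₀ d + 5 = 18.11 − 5·4.4654 + 5 = 0.783
Star 2: d = 1/p = 1/2.16×10^-3″ = 463.0 pc
Star 2: M = m − 5 log₁₀ d + 5 = 21.63 − 5·2.6655 + 5 = 13.302
ΔM = M_1 − M_2 = 0.783 − (13.302) = -12.519; smaller M is more luminous → Star 1.
L ratio = 10^(0.4 |ΔM|) = 10^5.008 = 101800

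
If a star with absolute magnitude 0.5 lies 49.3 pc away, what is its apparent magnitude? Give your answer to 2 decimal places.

m = M + 5 log₁₀ d − 5 = 0.5 + 5·1.6928 − 5 = 3.964

m ≈ 3.96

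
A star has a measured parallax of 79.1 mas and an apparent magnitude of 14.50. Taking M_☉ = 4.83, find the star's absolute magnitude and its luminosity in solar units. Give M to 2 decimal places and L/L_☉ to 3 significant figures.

d = 1/p = 1000/79.1 mas = 12.64 pc
M = m − 5 log₁₀ d + 5 = 14.50 − 5·1.1018 + 5 = 13.991
M − M_☉ = 13.991 − 4.83 = 9.161
L/L_☉ = 10^(−0.4 × 9.161) = 2.166×10^-4

M ≈ 13.99; L/L_☉ ≈ 2.17×10^-4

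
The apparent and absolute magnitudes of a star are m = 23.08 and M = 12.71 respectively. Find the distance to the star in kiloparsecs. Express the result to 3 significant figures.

Distance modulus: m − M = 23.08 − (12.71) = 10.370
m − M = 5 log₁₀ d − 5
log₁₀ d = (m − M)/5 + 1 = 3.0740
d = 10^3.0740 = 1186 pc
= 1.186 kpc

d ≈ 1.19 kpc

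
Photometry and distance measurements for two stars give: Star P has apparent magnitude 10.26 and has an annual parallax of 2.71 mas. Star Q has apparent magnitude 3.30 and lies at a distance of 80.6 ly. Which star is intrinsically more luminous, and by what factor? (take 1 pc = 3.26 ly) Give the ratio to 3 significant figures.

Star Q is more luminous, by a factor of 2.73.

Star P: p = 2.71 mas = 2.71×10^-3″ → d = 1/p = 369.0 pc
Star P: M = m − 5 log₁₀ d + 5 = 10.26 − 5·2.5670 + 5 = 2.425
Star Q: d = 80.6 ly / 3.26 = 24.72 pc
Star Q: M = m − 5 log₁₀ d + 5 = 3.30 − 5·1.3931 + 5 = 1.334
ΔM = M_P − M_Q = 2.425 − (1.334) = 1.090; smaller M is more luminous → Star Q.
L ratio = 10^(0.4 |ΔM|) = 10^0.436 = 2.730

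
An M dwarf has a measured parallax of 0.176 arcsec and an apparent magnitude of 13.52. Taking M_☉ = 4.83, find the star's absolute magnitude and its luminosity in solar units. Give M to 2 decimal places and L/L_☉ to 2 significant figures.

M ≈ 14.75; L/L_☉ ≈ 1.1×10^-4

d = 1/p = 1/0.176″ = 5.682 pc
M = m − 5 log₁₀ d + 5 = 13.52 − 5·0.7545 + 5 = 14.748
M − M_☉ = 14.748 − 4.83 = 9.918
L/L_☉ = 10^(−0.4 × 9.918) = 1.079×10^-4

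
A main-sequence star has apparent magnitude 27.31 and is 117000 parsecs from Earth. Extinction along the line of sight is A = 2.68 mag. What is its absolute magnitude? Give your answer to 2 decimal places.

M ≈ 4.29

5 log₁₀(d/10 pc) = 5 log₁₀(117000) − 5 = 20.341
M = m − 5 log₁₀(d/10) − A = 27.31 − 20.341 − 2.68 = 4.289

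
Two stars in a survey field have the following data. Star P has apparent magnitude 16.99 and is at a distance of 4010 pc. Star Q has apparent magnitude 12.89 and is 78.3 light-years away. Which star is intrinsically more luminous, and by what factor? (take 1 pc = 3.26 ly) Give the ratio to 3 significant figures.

Star P is more luminous, by a factor of 639.

Star P: M = m − 5 log₁₀ d + 5 = 16.99 − 5·3.6031 + 5 = 3.974
Star Q: d = 78.3 ly / 3.26 = 24.02 pc
Star Q: M = m − 5 log₁₀ d + 5 = 12.89 − 5·1.3805 + 5 = 10.987
ΔM = M_P − M_Q = 3.974 − (10.987) = -7.013; smaller M is more luminous → Star P.
L ratio = 10^(0.4 |ΔM|) = 10^2.805 = 638.6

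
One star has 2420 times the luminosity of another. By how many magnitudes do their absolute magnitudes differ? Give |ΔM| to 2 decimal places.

Pogson: ΔM = −2.5 log₁₀(ratio) = −2.5 log₁₀(2420) = −2.5 × 3.3838 = -8.460

|ΔM| ≈ 8.46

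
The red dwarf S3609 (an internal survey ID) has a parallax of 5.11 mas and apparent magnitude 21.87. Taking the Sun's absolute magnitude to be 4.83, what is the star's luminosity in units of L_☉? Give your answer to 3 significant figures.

L/L_☉ ≈ 5.85×10^-5

d = 1/p = 1000/5.11 mas = 195.7 pc
M = m − 5 log₁₀ d + 5 = 21.87 − 5·2.2916 + 5 = 15.412
M − M_☉ = 15.412 − 4.83 = 10.582
L/L_☉ = 10^(−0.4 × 10.582) = 5.850×10^-5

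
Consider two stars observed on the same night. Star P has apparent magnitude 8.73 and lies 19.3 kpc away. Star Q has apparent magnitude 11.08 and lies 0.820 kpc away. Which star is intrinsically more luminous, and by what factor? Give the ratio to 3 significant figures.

Star P: d = 19.3 kpc = 19300 pc
Star P: M = m − 5 log₁₀ d + 5 = 8.73 − 5·4.2856 + 5 = -7.698
Star Q: d = 0.820 kpc = 820.0 pc
Star Q: M = m − 5 log₁₀ d + 5 = 11.08 − 5·2.9138 + 5 = 1.511
ΔM = M_P − M_Q = -7.698 − (1.511) = -9.209; smaller M is more luminous → Star P.
L ratio = 10^(0.4 |ΔM|) = 10^3.683 = 4825

Star P is more luminous, by a factor of 4820.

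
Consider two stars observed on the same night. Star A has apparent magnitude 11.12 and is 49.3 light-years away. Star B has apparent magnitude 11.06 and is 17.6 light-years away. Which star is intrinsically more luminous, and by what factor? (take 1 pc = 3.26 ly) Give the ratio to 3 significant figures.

Star A is more luminous, by a factor of 7.42.

Star A: d = 49.3 ly / 3.26 = 15.12 pc
Star A: M = m − 5 log₁₀ d + 5 = 11.12 − 5·1.1796 + 5 = 10.222
Star B: d = 17.6 ly / 3.26 = 5.399 pc
Star B: M = m − 5 log₁₀ d + 5 = 11.06 − 5·0.7323 + 5 = 12.399
ΔM = M_A − M_B = 10.222 − (12.399) = -2.177; smaller M is more luminous → Star A.
L ratio = 10^(0.4 |ΔM|) = 10^0.871 = 7.425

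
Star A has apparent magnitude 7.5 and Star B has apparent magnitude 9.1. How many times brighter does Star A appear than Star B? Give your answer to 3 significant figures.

4.37

Δm = 7.5 − (9.1) = -1.6
Flux ratio = 10^(−0.4 Δm) = 10^(−0.4 × -1.6) = 10^0.640 = 4.365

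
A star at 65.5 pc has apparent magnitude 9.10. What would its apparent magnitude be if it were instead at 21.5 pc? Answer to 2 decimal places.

m ≈ 6.68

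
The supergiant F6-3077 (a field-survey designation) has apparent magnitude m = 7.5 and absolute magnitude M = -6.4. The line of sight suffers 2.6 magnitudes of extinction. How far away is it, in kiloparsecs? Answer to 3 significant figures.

d ≈ 1.82 kpc

m − M = 5 log₁₀(d/10 pc) + A  ⇒  7.5 − (-6.4) − 2.6 = 5 log₁₀(d/10)
11.300 = 5 log₁₀(d/10)
log₁₀ d = (m − M − A)/5 + 1 = 3.2600
d = 10^3.2600 = 1820 pc
= 1.820 kpc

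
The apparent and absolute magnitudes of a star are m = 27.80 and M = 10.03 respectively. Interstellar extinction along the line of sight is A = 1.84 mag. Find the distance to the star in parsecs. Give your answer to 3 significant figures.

d ≈ 15300 pc

m − M = 5 log₁₀(d/10 pc) + A  ⇒  27.80 − (10.03) − 1.84 = 5 log₁₀(d/10)
15.930 = 5 log₁₀(d/10)
log₁₀ d = (m − M − A)/5 + 1 = 4.1860
d = 10^4.1860 = 15350 pc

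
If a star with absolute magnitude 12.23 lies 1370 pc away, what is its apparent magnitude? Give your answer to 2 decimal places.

m ≈ 22.91

m = M + 5 log₁₀ d − 5 = 12.23 + 5·3.1367 − 5 = 22.914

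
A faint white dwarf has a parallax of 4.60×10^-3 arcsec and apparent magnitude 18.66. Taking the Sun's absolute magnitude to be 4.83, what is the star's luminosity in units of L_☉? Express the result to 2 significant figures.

L/L_☉ ≈ 1.4×10^-3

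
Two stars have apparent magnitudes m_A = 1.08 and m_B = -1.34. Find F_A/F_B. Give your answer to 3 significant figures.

F_A/F_B ≈ 0.108

Δm = 1.08 − (-1.34) = 2.42
Flux ratio = 10^(−0.4 Δm) = 10^(−0.4 × 2.42) = 10^-0.968 = 0.1076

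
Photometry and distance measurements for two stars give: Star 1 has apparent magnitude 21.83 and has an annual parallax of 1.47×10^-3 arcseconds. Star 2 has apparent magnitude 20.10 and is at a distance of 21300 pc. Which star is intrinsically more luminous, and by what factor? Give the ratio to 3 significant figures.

Star 2 is more luminous, by a factor of 4820.

Star 1: d = 1/p = 1/1.47×10^-3″ = 680.3 pc
Star 1: M = m − 5 log₁₀ d + 5 = 21.83 − 5·2.8327 + 5 = 12.667
Star 2: M = m − 5 log₁₀ d + 5 = 20.10 − 5·4.3284 + 5 = 3.458
ΔM = M_1 − M_2 = 12.667 − (3.458) = 9.208; smaller M is more luminous → Star 2.
L ratio = 10^(0.4 |ΔM|) = 10^3.683 = 4824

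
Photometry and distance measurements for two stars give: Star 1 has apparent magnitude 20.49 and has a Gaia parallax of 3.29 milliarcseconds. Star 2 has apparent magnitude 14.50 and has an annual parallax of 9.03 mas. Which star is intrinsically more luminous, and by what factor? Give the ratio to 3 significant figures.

Star 2 is more luminous, by a factor of 33.0.

Star 1: p = 3.29 mas = 3.29×10^-3″ → d = 1/p = 304.0 pc
Star 1: M = m − 5 log₁₀ d + 5 = 20.49 − 5·2.4828 + 5 = 13.076
Star 2: p = 9.03 mas = 9.03×10^-3″ → d = 1/p = 110.7 pc
Star 2: M = m − 5 log₁₀ d + 5 = 14.50 − 5·2.0443 + 5 = 9.278
ΔM = M_1 − M_2 = 13.076 − (9.278) = 3.798; smaller M is more luminous → Star 2.
L ratio = 10^(0.4 |ΔM|) = 10^1.519 = 33.04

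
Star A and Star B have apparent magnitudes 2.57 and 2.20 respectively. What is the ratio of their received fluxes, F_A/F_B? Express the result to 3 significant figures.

F_A/F_B ≈ 0.711

Magnitude difference = 0.37
Flux ratio = 10^(−0.4 Δm) = 10^(−0.4 × 0.37) = 10^-0.148 = 0.7112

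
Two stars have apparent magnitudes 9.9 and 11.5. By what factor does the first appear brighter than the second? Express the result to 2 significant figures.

4.4

Δm = 9.9 − (11.5) = -1.6
Flux ratio = 10^(−0.4 Δm) = 10^(−0.4 × -1.6) = 10^0.640 = 4.365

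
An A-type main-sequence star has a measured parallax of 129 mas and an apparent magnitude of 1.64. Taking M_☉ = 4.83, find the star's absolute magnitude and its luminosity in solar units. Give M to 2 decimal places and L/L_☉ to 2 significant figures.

d = 1/p = 1000/129 mas = 7.752 pc
M = m − 5 log₁₀ d + 5 = 1.64 − 5·0.8894 + 5 = 2.193
M − M_☉ = 2.193 − 4.83 = -2.637
L/L_☉ = 10^(−0.4 × -2.637) = 11.35

M ≈ 2.19; L/L_☉ ≈ 11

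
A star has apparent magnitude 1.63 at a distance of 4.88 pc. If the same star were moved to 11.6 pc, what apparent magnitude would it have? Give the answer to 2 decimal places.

Flux ∝ 1/d², so Δm = 5 log₁₀(d₂/d₁) = 5 log₁₀(11.6/4.88) = 1.880
m₂ = m₁ + Δm = 1.63 + (1.880) = 3.510

m ≈ 3.51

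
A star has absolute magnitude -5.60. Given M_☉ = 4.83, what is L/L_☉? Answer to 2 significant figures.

L/L_☉ ≈ 15000

M − M_☉ = -5.60 − 4.83 = -10.430
L/L_☉ = 10^(−0.4 (M − M_☉)) = 10^4.172 = 14860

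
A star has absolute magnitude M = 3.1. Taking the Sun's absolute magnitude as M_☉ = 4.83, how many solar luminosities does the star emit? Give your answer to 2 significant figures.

L/L_☉ ≈ 4.9

M − M_☉ = 3.1 − 4.83 = -1.730
L/L_☉ = 10^(−0.4 (M − M_☉)) = 10^0.692 = 4.920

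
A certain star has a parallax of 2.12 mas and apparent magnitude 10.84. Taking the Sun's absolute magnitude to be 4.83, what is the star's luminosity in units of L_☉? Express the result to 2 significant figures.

L/L_☉ ≈ 8.8

d = 1/p = 1000/2.12 mas = 471.7 pc
M = m − 5 log₁₀ d + 5 = 10.84 − 5·2.6737 + 5 = 2.472
M − M_☉ = 2.472 − 4.83 = -2.358
L/L_☉ = 10^(−0.4 × -2.358) = 8.777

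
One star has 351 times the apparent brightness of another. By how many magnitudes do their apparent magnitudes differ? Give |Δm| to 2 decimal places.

Pogson: Δm = −2.5 log₁₀(ratio) = −2.5 log₁₀(351) = −2.5 × 2.5453 = -6.363

|Δm| ≈ 6.36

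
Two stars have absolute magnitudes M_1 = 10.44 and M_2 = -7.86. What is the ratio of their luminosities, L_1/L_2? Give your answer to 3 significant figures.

L_1/L_2 ≈ 4.79×10^-8

ΔM = M_1 − M_2 = 18.30
L_1/L_2 = 10^(−0.4 ΔM) = 10^-7.320 = 4.786×10^-8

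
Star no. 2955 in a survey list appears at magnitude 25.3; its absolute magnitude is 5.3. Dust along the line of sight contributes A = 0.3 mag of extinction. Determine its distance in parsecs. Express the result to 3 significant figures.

d ≈ 87100 pc

m − M = 5 log₁₀(d/10 pc) + A  ⇒  25.3 − (5.3) − 0.3 = 5 log₁₀(d/10)
19.700 = 5 log₁₀(d/10)
log₁₀ d = (m − M − A)/5 + 1 = 4.9400
d = 10^4.9400 = 87100 pc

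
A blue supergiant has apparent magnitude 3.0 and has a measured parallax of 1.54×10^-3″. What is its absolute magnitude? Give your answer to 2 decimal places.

M ≈ -6.06

d = 1/p = 1/1.54×10^-3″ = 649.4 pc
5 log₁₀(d/10 pc) = 5 log₁₀(649.4) − 5 = 9.062
M = m − 5 log₁₀(d/10) = 3.0 − 9.062 = -6.062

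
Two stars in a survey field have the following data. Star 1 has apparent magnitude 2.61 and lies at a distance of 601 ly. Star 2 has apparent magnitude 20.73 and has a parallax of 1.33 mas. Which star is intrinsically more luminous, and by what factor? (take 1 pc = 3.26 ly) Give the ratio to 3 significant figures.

Star 1: d = 601 ly / 3.26 = 184.4 pc
Star 1: M = m − 5 log₁₀ d + 5 = 2.61 − 5·2.2657 + 5 = -3.718
Star 2: p = 1.33 mas = 1.33×10^-3″ → d = 1/p = 751.9 pc
Star 2: M = m − 5 log₁₀ d + 5 = 20.73 − 5·2.8761 + 5 = 11.349
ΔM = M_1 − M_2 = -3.718 − (11.349) = -15.068; smaller M is more luminous → Star 1.
L ratio = 10^(0.4 |ΔM|) = 10^6.027 = 1.064×10^6

Star 1 is more luminous, by a factor of 1.06×10^6.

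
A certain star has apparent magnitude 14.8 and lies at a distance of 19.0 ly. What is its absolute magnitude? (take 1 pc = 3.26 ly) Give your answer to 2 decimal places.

d = 19.0 ly / 3.26 = 5.828 pc
5 log₁₀(d/10 pc) = 5 log₁₀(5.828) − 5 = -1.172
M = m − 5 log₁₀(d/10) = 14.8 + 1.172 = 15.972

M ≈ 15.97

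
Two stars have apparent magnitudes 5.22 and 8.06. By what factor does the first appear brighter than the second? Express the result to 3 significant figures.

13.7

Δm = 5.22 − (8.06) = -2.84
Flux ratio = 10^(−0.4 Δm) = 10^(−0.4 × -2.84) = 10^1.136 = 13.68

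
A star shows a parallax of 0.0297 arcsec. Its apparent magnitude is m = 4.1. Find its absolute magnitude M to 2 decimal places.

d = 1/p = 1/0.0297″ = 33.67 pc
5 log₁₀(d/10 pc) = 5 log₁₀(33.67) − 5 = 2.636
M = m − 5 log₁₀(d/10) = 4.1 − 2.636 = 1.464

M ≈ 1.46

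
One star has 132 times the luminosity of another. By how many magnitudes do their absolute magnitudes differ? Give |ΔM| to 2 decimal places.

|ΔM| ≈ 5.30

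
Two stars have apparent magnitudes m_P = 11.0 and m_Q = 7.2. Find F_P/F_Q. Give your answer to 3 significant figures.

F_P/F_Q ≈ 0.0302

Δm = 11.0 − (7.2) = 3.8
Flux ratio = 10^(−0.4 Δm) = 10^(−0.4 × 3.8) = 10^-1.520 = 0.03020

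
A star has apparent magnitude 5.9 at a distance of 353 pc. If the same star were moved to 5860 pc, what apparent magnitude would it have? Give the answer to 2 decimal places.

m ≈ 12.00

Flux ∝ 1/d², so Δm = 5 log₁₀(d₂/d₁) = 5 log₁₀(5860/353) = 6.101
m₂ = m₁ + Δm = 5.9 + (6.101) = 12.001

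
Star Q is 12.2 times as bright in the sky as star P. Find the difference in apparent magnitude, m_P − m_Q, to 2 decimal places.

m_P − m_Q ≈ 2.72

Pogson: Δm = −2.5 log₁₀(ratio) = −2.5 log₁₀(12.2) = −2.5 × 1.0864 = -2.716
Star Q is brighter so has the smaller magnitude: m_P − m_Q is positive.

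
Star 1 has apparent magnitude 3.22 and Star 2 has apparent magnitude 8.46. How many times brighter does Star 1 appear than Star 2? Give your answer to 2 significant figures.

120

Δm = 3.22 − (8.46) = -5.24
Flux ratio = 10^(−0.4 Δm) = 10^(−0.4 × -5.24) = 10^2.096 = 124.7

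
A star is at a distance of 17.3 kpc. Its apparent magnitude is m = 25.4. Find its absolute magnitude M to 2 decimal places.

d = 17.3 kpc = 17300 pc
5 log₁₀(d/10 pc) = 5 log₁₀(17300) − 5 = 16.190
M = m − 5 log₁₀(d/10) = 25.4 − 16.190 = 9.210

M ≈ 9.21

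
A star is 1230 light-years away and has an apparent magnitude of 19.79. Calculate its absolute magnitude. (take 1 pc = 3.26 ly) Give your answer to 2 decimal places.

d = 1230 ly / 3.26 = 377.3 pc
5 log₁₀(d/10 pc) = 5 log₁₀(377.3) − 5 = 7.883
M = m − 5 log₁₀(d/10) = 19.79 − 7.883 = 11.907

M ≈ 11.91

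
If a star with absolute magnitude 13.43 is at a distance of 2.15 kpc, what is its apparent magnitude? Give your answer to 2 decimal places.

d = 2.15 kpc = 2150 pc
m = M + 5 log₁₀ d − 5 = 13.43 + 5·3.3324 − 5 = 25.092

m ≈ 25.09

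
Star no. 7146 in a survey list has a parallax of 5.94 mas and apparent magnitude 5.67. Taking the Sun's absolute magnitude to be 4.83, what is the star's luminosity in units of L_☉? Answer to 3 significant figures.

L/L_☉ ≈ 131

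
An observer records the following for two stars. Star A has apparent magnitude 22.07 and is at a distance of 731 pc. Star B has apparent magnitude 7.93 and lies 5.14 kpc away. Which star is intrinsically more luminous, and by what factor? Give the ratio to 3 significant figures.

Star A: M = m − 5 log₁₀ d + 5 = 22.07 − 5·2.8639 + 5 = 12.750
Star B: d = 5.14 kpc = 5140 pc
Star B: M = m − 5 log₁₀ d + 5 = 7.93 − 5·3.7110 + 5 = -5.625
ΔM = M_A − M_B = 12.750 − (-5.625) = 18.375; smaller M is more luminous → Star B.
L ratio = 10^(0.4 |ΔM|) = 10^7.350 = 2.239×10^7

Star B is more luminous, by a factor of 2.24×10^7.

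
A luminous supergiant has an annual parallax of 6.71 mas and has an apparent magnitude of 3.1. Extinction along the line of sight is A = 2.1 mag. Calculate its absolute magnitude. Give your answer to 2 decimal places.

p = 6.71 mas = 6.71×10^-3″ → d = 1/p = 149.0 pc
5 log₁₀(d/10 pc) = 5 log₁₀(149.0) − 5 = 5.866
M = m − 5 log₁₀(d/10) − A = 3.1 − 5.866 − 2.1 = -4.866

M ≈ -4.87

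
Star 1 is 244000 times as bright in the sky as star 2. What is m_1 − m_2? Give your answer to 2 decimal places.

m_1 − m_2 ≈ -13.47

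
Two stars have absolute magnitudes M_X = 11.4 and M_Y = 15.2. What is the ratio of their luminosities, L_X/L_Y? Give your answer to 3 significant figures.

ΔM = M_X − M_Y = -3.8
L_X/L_Y = 10^(−0.4 ΔM) = 10^1.520 = 33.11

L_X/L_Y ≈ 33.1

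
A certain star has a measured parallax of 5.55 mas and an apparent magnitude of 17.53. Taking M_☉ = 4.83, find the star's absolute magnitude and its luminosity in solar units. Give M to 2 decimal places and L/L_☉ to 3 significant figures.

d = 1/p = 1000/5.55 mas = 180.2 pc
M = m − 5 log₁₀ d + 5 = 17.53 − 5·2.2557 + 5 = 11.251
M − M_☉ = 11.251 − 4.83 = 6.421
L/L_☉ = 10^(−0.4 × 6.421) = 2.700×10^-3

M ≈ 11.25; L/L_☉ ≈ 2.70×10^-3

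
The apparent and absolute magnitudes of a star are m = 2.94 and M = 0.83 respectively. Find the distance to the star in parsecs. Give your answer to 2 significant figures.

d ≈ 26 pc

Distance modulus: m − M = 2.94 − (0.83) = 2.110
m − M = 5 log₁₀ d − 5
log₁₀ d = (m − M)/5 + 1 = 1.4220
d = 10^1.4220 = 26.42 pc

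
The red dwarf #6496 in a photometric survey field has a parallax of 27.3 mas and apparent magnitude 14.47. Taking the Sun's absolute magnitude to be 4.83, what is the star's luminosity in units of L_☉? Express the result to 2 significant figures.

L/L_☉ ≈ 1.9×10^-3

d = 1/p = 1000/27.3 mas = 36.63 pc
M = m − 5 log₁₀ d + 5 = 14.47 − 5·1.5638 + 5 = 11.651
M − M_☉ = 11.651 − 4.83 = 6.821
L/L_☉ = 10^(−0.4 × 6.821) = 1.869×10^-3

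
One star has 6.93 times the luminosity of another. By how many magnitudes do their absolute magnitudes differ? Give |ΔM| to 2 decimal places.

|ΔM| ≈ 2.10

Pogson: ΔM = −2.5 log₁₀(ratio) = −2.5 log₁₀(6.93) = −2.5 × 0.8407 = -2.102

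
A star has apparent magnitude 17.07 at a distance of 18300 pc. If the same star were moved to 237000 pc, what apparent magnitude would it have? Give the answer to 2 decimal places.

m ≈ 22.63

Flux ∝ 1/d², so Δm = 5 log₁₀(d₂/d₁) = 5 log₁₀(237000/18300) = 5.561
m₂ = m₁ + Δm = 17.07 + (5.561) = 22.631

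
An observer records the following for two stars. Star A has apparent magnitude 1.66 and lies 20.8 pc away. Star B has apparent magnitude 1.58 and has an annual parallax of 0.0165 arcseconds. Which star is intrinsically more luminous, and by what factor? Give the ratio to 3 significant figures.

Star A: M = m − 5 log₁₀ d + 5 = 1.66 − 5·1.3181 + 5 = 0.070
Star B: d = 1/p = 1/0.0165″ = 60.61 pc
Star B: M = m − 5 log₁₀ d + 5 = 1.58 − 5·1.7825 + 5 = -2.333
ΔM = M_A − M_B = 0.070 − (-2.333) = 2.402; smaller M is more luminous → Star B.
L ratio = 10^(0.4 |ΔM|) = 10^0.961 = 9.139

Star B is more luminous, by a factor of 9.14.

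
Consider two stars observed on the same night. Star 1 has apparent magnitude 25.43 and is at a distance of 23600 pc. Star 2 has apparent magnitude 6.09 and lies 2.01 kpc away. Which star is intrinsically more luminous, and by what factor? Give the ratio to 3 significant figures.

Star 1: M = m − 5 log₁₀ d + 5 = 25.43 − 5·4.3729 + 5 = 8.565
Star 2: d = 2.01 kpc = 2010 pc
Star 2: M = m − 5 log₁₀ d + 5 = 6.09 − 5·3.3032 + 5 = -5.426
ΔM = M_1 − M_2 = 8.565 − (-5.426) = 13.991; smaller M is more luminous → Star 2.
L ratio = 10^(0.4 |ΔM|) = 10^5.597 = 395000

Star 2 is more luminous, by a factor of 395000.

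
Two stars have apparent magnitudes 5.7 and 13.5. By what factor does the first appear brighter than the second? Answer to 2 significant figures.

Magnitude difference = -7.8
Flux ratio = 10^(−0.4 Δm) = 10^(−0.4 × -7.8) = 10^3.120 = 1318

1300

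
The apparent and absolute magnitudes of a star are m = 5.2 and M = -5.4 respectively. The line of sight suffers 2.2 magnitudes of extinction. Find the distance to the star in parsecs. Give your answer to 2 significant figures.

m − M = 5 log₁₀(d/10 pc) + A  ⇒  5.2 − (-5.4) − 2.2 = 5 log₁₀(d/10)
8.400 = 5 log₁₀(d/10)
log₁₀ d = (m − M − A)/5 + 1 = 2.6800
d = 10^2.6800 = 478.6 pc

d ≈ 480 pc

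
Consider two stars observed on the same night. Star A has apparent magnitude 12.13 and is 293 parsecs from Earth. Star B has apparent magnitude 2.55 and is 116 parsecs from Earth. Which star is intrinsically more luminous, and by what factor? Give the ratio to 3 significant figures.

Star B is more luminous, by a factor of 1060.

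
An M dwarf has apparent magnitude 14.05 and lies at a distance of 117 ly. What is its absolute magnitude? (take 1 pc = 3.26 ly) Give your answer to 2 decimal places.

M ≈ 11.28

d = 117 ly / 3.26 = 35.89 pc
5 log₁₀(d/10 pc) = 5 log₁₀(35.89) − 5 = 2.775
M = m − 5 log₁₀(d/10) = 14.05 − 2.775 = 11.275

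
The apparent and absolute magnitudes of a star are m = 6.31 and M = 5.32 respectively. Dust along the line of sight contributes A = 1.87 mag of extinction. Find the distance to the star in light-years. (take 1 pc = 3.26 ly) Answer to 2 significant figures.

m − M = 5 log₁₀(d/10 pc) + A  ⇒  6.31 − (5.32) − 1.87 = 5 log₁₀(d/10)
-0.880 = 5 log₁₀(d/10)
log₁₀ d = (m − M − A)/5 + 1 = 0.8240
d = 10^0.8240 = 6.668 pc
= 21.74 ly

d ≈ 22 ly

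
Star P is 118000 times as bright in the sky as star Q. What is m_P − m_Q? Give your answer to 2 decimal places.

m_P − m_Q ≈ -12.68

Pogson: Δm = −2.5 log₁₀(ratio) = −2.5 log₁₀(118000) = −2.5 × 5.0719 = -12.680
Star P is brighter, so it has the smaller magnitude: the difference is negative.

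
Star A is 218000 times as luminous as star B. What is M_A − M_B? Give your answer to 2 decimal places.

Pogson: ΔM = −2.5 log₁₀(ratio) = −2.5 log₁₀(218000) = −2.5 × 5.3385 = -13.346
Star A is brighter, so it has the smaller magnitude: the difference is negative.

M_A − M_B ≈ -13.35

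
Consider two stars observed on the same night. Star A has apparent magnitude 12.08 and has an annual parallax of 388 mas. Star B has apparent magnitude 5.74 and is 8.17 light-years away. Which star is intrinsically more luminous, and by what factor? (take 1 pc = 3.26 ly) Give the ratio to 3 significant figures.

Star B is more luminous, by a factor of 325.

Star A: p = 388 mas = 0.388″ → d = 1/p = 2.577 pc
Star A: M = m − 5 log₁₀ d + 5 = 12.08 − 5·0.4112 + 5 = 15.024
Star B: d = 8.17 ly / 3.26 = 2.506 pc
Star B: M = m − 5 log₁₀ d + 5 = 5.74 − 5·0.3990 + 5 = 8.745
ΔM = M_A − M_B = 15.024 − (8.745) = 6.279; smaller M is more luminous → Star B.
L ratio = 10^(0.4 |ΔM|) = 10^2.512 = 324.8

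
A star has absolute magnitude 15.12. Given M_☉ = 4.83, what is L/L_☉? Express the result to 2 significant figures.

L/L_☉ ≈ 7.7×10^-5

M − M_☉ = 15.12 − 4.83 = 10.290
L/L_☉ = 10^(−0.4 (M − M_☉)) = 10^-4.116 = 7.656×10^-5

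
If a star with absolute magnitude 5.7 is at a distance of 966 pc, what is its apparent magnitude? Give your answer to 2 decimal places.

m ≈ 15.62

m = M + 5 log₁₀ d − 5 = 5.7 + 5·2.9850 − 5 = 15.625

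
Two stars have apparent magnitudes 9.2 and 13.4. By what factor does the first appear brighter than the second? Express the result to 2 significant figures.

48

Magnitude difference = -4.2
Flux ratio = 10^(−0.4 Δm) = 10^(−0.4 × -4.2) = 10^1.680 = 47.86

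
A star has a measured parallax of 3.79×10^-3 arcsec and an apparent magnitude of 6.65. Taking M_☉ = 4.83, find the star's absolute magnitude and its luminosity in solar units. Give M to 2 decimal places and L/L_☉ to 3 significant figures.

M ≈ -0.46; L/L_☉ ≈ 130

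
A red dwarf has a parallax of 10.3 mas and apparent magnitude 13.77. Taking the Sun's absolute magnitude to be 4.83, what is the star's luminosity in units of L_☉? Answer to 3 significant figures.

L/L_☉ ≈ 0.0250

d = 1/p = 1000/10.3 mas = 97.09 pc
M = m − 5 log₁₀ d + 5 = 13.77 − 5·1.9872 + 5 = 8.834
M − M_☉ = 8.834 − 4.83 = 4.004
L/L_☉ = 10^(−0.4 × 4.004) = 0.02502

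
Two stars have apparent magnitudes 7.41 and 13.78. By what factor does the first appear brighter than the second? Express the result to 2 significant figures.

Δm = 7.41 − (13.78) = -6.37
Flux ratio = 10^(−0.4 Δm) = 10^(−0.4 × -6.37) = 10^2.548 = 353.2

350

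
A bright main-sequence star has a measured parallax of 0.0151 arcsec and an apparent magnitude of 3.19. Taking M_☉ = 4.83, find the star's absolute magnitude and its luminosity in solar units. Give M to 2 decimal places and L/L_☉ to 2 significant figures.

d = 1/p = 1/0.0151″ = 66.23 pc
M = m − 5 log₁₀ d + 5 = 3.19 − 5·1.8210 + 5 = -0.915
M − M_☉ = -0.915 − 4.83 = -5.745
L/L_☉ = 10^(−0.4 × -5.745) = 198.6

M ≈ -0.92; L/L_☉ ≈ 200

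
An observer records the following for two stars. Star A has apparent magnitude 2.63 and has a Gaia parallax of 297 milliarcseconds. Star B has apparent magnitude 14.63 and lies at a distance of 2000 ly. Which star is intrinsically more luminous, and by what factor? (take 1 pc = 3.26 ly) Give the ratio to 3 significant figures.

Star A: p = 297 mas = 0.297″ → d = 1/p = 3.367 pc
Star A: M = m − 5 log₁₀ d + 5 = 2.63 − 5·0.5272 + 5 = 4.994
Star B: d = 2000 ly / 3.26 = 613.5 pc
Star B: M = m − 5 log₁₀ d + 5 = 14.63 − 5·2.7878 + 5 = 5.691
ΔM = M_A − M_B = 4.994 − (5.691) = -0.697; smaller M is more luminous → Star A.
L ratio = 10^(0.4 |ΔM|) = 10^0.279 = 1.900

Star A is more luminous, by a factor of 1.90.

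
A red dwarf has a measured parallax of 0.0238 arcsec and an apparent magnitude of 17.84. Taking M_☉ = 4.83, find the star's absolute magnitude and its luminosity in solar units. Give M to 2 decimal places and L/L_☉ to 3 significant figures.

M ≈ 14.72; L/L_☉ ≈ 1.10×10^-4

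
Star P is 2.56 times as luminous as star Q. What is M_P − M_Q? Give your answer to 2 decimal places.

M_P − M_Q ≈ -1.02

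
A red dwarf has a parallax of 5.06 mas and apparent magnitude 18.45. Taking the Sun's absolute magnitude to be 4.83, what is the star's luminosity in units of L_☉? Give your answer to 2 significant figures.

L/L_☉ ≈ 1.4×10^-3

d = 1/p = 1000/5.06 mas = 197.6 pc
M = m − 5 log₁₀ d + 5 = 18.45 − 5·2.2958 + 5 = 11.971
M − M_☉ = 11.971 − 4.83 = 7.141
L/L_☉ = 10^(−0.4 × 7.141) = 1.392×10^-3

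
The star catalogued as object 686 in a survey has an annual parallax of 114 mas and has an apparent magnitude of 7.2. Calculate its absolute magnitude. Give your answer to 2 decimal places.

M ≈ 7.48

p = 114 mas = 0.114″ → d = 1/p = 8.772 pc
5 log₁₀(d/10 pc) = 5 log₁₀(8.772) − 5 = -0.285
M = m − 5 log₁₀(d/10) = 7.2 + 0.285 = 7.485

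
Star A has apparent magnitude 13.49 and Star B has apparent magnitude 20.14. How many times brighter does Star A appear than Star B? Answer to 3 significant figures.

457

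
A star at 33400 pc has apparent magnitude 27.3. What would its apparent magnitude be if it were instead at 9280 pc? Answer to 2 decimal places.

m ≈ 24.52

Flux ∝ 1/d², so Δm = 5 log₁₀(d₂/d₁) = 5 log₁₀(9280/33400) = -2.781
m₂ = m₁ + Δm = 27.3 + (-2.781) = 24.519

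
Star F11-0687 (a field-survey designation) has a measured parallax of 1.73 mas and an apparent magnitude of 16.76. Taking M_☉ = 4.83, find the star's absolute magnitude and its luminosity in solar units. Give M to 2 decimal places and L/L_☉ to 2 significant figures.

M ≈ 7.95; L/L_☉ ≈ 0.056

d = 1/p = 1000/1.73 mas = 578.0 pc
M = m − 5 log₁₀ d + 5 = 16.76 − 5·2.7620 + 5 = 7.950
M − M_☉ = 7.950 − 4.83 = 3.120
L/L_☉ = 10^(−0.4 × 3.120) = 0.05648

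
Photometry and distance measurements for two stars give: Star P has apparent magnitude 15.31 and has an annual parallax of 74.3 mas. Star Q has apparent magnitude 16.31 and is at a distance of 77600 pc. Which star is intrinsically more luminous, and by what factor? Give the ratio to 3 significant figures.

Star P: p = 74.3 mas = 0.0743″ → d = 1/p = 13.46 pc
Star P: M = m − 5 log₁₀ d + 5 = 15.31 − 5·1.1290 + 5 = 14.665
Star Q: M = m − 5 log₁₀ d + 5 = 16.31 − 5·4.8899 + 5 = -3.139
ΔM = M_P − M_Q = 14.665 − (-3.139) = 17.804; smaller M is more luminous → Star Q.
L ratio = 10^(0.4 |ΔM|) = 10^7.122 = 1.323×10^7

Star Q is more luminous, by a factor of 1.32×10^7.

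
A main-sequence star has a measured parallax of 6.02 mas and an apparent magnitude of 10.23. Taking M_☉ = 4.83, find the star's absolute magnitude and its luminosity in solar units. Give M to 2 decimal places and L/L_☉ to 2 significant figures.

d = 1/p = 1000/6.02 mas = 166.1 pc
M = m − 5 log₁₀ d + 5 = 10.23 − 5·2.2204 + 5 = 4.128
M − M_☉ = 4.128 − 4.83 = -0.702
L/L_☉ = 10^(−0.4 × -0.702) = 1.909

M ≈ 4.13; L/L_☉ ≈ 1.9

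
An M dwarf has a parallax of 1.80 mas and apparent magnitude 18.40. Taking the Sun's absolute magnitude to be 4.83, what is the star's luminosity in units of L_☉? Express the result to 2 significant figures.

L/L_☉ ≈ 0.012

d = 1/p = 1000/1.80 mas = 555.6 pc
M = m − 5 log₁₀ d + 5 = 18.40 − 5·2.7447 + 5 = 9.676
M − M_☉ = 9.676 − 4.83 = 4.846
L/L_☉ = 10^(−0.4 × 4.846) = 0.01152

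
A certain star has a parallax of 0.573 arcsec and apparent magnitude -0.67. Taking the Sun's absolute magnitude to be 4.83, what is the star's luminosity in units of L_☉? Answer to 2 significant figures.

d = 1/p = 1/0.573″ = 1.745 pc
M = m − 5 log₁₀ d + 5 = -0.67 − 5·0.2418 + 5 = 3.121
M − M_☉ = 3.121 − 4.83 = -1.709
L/L_☉ = 10^(−0.4 × -1.709) = 4.827

L/L_☉ ≈ 4.8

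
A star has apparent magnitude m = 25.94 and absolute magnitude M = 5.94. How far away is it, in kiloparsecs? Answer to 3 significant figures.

Distance modulus: m − M = 25.94 − (5.94) = 20.000
m − M = 5 log₁₀ d − 5
log₁₀ d = (m − M)/5 + 1 = 5.0000
d = 10^5.0000 = 100000 pc
= 100.0 kpc

d ≈ 100 kpc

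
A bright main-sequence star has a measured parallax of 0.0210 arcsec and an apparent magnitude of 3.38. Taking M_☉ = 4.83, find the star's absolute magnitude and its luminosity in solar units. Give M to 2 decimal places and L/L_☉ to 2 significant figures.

M ≈ -0.01; L/L_☉ ≈ 86

d = 1/p = 1/0.0210″ = 47.62 pc
M = m − 5 log₁₀ d + 5 = 3.38 − 5·1.6778 + 5 = -0.009
M − M_☉ = -0.009 − 4.83 = -4.839
L/L_☉ = 10^(−0.4 × -4.839) = 86.21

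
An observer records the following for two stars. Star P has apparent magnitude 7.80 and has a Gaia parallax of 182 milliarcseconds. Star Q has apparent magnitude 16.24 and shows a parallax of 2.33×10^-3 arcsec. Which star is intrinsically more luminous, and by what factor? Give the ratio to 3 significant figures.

Star P: p = 182 mas = 0.182″ → d = 1/p = 5.495 pc
Star P: M = m − 5 log₁₀ d + 5 = 7.80 − 5·0.7399 + 5 = 9.100
Star Q: d = 1/p = 1/2.33×10^-3″ = 429.2 pc
Star Q: M = m − 5 log₁₀ d + 5 = 16.24 − 5·2.6326 + 5 = 8.077
ΔM = M_P − M_Q = 9.100 − (8.077) = 1.024; smaller M is more luminous → Star Q.
L ratio = 10^(0.4 |ΔM|) = 10^0.409 = 2.567

Star Q is more luminous, by a factor of 2.57.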